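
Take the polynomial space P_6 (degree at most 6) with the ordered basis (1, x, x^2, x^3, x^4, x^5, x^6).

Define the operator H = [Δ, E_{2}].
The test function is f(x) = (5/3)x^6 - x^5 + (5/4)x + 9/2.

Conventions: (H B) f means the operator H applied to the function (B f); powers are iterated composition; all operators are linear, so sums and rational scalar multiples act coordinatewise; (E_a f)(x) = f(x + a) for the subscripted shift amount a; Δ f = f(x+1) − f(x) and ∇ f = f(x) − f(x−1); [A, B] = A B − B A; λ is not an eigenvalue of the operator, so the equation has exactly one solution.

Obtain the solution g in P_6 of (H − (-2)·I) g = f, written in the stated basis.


the image equals g(x) = (5/6)x^6 - (1/2)x^5 + (5/8)x + 9/4

write g with unknown coordinates in the stated basis and equate coefficients in (H − (-2)·I) g = f
solving from the highest basis element down gives g = (5/6)x^6 - (1/2)x^5 + (5/8)x + 9/4
check: H g = 0
so H g − (-2)·g = (5/3)x^6 - x^5 + (5/4)x + 9/2 = f ✓


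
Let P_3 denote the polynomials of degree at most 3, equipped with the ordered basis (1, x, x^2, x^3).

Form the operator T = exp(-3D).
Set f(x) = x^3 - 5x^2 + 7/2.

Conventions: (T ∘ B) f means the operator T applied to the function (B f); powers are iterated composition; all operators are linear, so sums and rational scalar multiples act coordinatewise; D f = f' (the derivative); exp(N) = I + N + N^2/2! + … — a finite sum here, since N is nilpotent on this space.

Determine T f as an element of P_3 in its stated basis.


the result is g(x) = x^3 - 14x^2 + 57x - 137/2

order-1 term: -9x^2 + 30x
order-2 term: 27x - 45
order-3 term: -27
the series for exp(-3D) f terminates at order 3
exp(-3D) f = x^3 - 14x^2 + 57x - 137/2


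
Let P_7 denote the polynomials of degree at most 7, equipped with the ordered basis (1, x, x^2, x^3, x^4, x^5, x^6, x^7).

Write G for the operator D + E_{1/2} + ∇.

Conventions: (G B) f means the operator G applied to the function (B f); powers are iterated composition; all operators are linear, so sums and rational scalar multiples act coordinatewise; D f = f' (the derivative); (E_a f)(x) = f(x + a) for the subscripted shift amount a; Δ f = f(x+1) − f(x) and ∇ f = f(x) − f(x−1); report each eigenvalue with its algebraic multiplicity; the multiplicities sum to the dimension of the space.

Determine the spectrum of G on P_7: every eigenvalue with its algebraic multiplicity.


image of 1: 1
image of x: x + 5/2
image of x^2: x^2 + 5x - 3/4
image of x^3: x^3 + (15/2)x^2 - (9/4)x + 9/8
image of x^4: x^4 + 10x^3 - (9/2)x^2 + (9/2)x - 15/16
image of x^5: x^5 + (25/2)x^4 - (15/2)x^3 + (45/4)x^2 - (75/16)x + 33/32
image of x^6: x^6 + 15x^5 - (45/4)x^4 + (45/2)x^3 - (225/16)x^2 + (99/16)x - 63/64
image of x^7: x^7 + (35/2)x^6 - (63/4)x^5 + (315/8)x^4 - (525/16)x^3 + (693/32)x^2 - (441/64)x + 129/128
the matrix is upper triangular; its diagonal is (1, 1, 1, 1, 1, 1, 1, 1)
for a triangular matrix the eigenvalues are the diagonal entries, with algebraic multiplicity their repetition count

λ = 1 (multiplicity 8)


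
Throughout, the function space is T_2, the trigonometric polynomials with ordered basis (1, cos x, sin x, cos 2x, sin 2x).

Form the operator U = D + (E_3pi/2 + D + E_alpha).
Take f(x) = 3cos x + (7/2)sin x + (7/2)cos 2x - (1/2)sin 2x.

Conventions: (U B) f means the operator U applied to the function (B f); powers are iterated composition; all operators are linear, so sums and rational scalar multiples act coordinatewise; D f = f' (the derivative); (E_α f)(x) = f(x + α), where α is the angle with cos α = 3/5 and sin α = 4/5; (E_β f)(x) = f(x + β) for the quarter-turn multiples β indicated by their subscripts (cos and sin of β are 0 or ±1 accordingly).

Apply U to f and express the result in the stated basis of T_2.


D f = (7/2)cos x - 3sin x - cos 2x - 7sin 2x
E_3pi/2 f = -(7/2)cos x + 3sin x - (7/2)cos 2x + (1/2)sin 2x
D f = (7/2)cos x - 3sin x - cos 2x - 7sin 2x
E_alpha f = (23/5)cos x - (3/10)sin x - (73/50)cos 2x - (161/50)sin 2x
(E_3pi/2 + D + E_alpha) f = (23/5)cos x - (3/10)sin x - (149/25)cos 2x - (243/25)sin 2x
(D + (E_3pi/2 + D + E_alpha)) f = (81/10)cos x - (33/10)sin x - (174/25)cos 2x - (418/25)sin 2x

the result is g(x) = (81/10)cos x - (33/10)sin x - (174/25)cos 2x - (418/25)sin 2x


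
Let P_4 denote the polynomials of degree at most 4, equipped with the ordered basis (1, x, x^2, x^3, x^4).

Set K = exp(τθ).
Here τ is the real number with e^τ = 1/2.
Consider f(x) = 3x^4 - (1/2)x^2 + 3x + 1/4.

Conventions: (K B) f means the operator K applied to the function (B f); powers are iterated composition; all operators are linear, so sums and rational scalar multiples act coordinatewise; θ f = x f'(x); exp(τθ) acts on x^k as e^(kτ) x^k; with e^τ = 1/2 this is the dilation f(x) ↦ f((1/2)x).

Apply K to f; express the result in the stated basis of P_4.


the image equals g(x) = (3/16)x^4 - (1/8)x^2 + (3/2)x + 1/4

exp(τθ) x^k = e^(kτ) x^k; with e^τ = 1/2 this sends x^k to (1/2)^k x^k
x ↦ 1/2 x
x^2 ↦ 1/4 x^2
x^4 ↦ 1/16 x^4
applying this coordinatewise to f: exp(τθ) f = (3/16)x^4 - (1/8)x^2 + (3/2)x + 1/4


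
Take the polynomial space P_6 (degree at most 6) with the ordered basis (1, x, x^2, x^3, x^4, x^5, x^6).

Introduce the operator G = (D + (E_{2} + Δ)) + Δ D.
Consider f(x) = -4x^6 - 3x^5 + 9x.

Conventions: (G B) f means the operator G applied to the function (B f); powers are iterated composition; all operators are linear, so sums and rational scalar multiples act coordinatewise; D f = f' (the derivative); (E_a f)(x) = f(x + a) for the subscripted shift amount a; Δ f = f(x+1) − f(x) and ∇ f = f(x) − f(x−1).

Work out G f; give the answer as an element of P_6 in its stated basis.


D f = -24x^5 - 15x^4 + 9
E_{2} f = -4x^6 - 51x^5 - 270x^4 - 760x^3 - 1200x^2 - 999x - 334
Δ f = -24x^5 - 75x^4 - 110x^3 - 90x^2 - 39x + 2
(E_{2} + Δ) f = -4x^6 - 75x^5 - 345x^4 - 870x^3 - 1290x^2 - 1038x - 332
(D + (E_{2} + Δ)) f = -4x^6 - 99x^5 - 360x^4 - 870x^3 - 1290x^2 - 1038x - 323
D f = -24x^5 - 15x^4 + 9
Δ D f = -120x^4 - 300x^3 - 330x^2 - 180x - 39
((D + (E_{2} + Δ)) + Δ D) f = -4x^6 - 99x^5 - 480x^4 - 1170x^3 - 1620x^2 - 1218x - 362

the image equals g(x) = -4x^6 - 99x^5 - 480x^4 - 1170x^3 - 1620x^2 - 1218x - 362


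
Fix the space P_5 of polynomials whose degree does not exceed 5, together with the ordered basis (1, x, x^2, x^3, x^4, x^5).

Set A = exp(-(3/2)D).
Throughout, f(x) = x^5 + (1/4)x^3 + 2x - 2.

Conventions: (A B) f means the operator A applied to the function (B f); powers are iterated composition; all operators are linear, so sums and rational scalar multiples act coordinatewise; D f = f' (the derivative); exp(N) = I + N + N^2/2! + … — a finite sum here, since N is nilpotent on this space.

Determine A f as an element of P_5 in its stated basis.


order-1 term: -(15/2)x^4 - (9/8)x^2 - 3
order-2 term: (45/2)x^3 + (27/16)x
order-3 term: -(135/4)x^2 - 27/32
order-4 term: (405/16)x
order-5 term: -243/32
the series for exp(-(3/2)D) f terminates at order 5
exp(-(3/2)D) f = x^5 - (15/2)x^4 + (91/4)x^3 - (279/8)x^2 + 29x - 215/16

the result is g(x) = x^5 - (15/2)x^4 + (91/4)x^3 - (279/8)x^2 + 29x - 215/16


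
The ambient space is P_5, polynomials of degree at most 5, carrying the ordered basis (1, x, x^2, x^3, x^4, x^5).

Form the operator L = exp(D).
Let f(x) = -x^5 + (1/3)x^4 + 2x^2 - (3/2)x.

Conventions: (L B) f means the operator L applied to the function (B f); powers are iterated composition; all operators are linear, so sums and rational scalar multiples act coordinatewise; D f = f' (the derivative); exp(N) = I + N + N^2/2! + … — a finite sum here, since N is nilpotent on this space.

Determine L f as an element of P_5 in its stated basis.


g(x) = -x^5 - (14/3)x^4 - (26/3)x^3 - 6x^2 - (7/6)x - 1/6

order-1 term: -5x^4 + (4/3)x^3 + 4x - 3/2
order-2 term: -10x^3 + 2x^2 + 2
order-3 term: -10x^2 + (4/3)x
order-4 term: -5x + 1/3
order-5 term: -1
the series for exp(D) f terminates at order 5
exp(D) f = -x^5 - (14/3)x^4 - (26/3)x^3 - 6x^2 - (7/6)x - 1/6


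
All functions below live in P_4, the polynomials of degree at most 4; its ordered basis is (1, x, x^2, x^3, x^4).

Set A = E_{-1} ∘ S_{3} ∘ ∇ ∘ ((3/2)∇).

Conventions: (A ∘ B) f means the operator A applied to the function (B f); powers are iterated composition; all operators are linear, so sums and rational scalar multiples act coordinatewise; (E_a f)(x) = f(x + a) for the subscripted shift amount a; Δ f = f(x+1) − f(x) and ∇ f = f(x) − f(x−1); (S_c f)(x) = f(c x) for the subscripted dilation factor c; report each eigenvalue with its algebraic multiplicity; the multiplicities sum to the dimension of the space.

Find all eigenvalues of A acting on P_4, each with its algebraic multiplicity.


λ = 0 (multiplicity 5)

image of 1: 0
image of x: 0
image of x^2: 3
image of x^3: 27x - 36
image of x^4: 162x^2 - 432x + 291
the matrix is upper triangular; its diagonal is (0, 0, 0, 0, 0)
for a triangular matrix the eigenvalues are the diagonal entries, with algebraic multiplicity their repetition count


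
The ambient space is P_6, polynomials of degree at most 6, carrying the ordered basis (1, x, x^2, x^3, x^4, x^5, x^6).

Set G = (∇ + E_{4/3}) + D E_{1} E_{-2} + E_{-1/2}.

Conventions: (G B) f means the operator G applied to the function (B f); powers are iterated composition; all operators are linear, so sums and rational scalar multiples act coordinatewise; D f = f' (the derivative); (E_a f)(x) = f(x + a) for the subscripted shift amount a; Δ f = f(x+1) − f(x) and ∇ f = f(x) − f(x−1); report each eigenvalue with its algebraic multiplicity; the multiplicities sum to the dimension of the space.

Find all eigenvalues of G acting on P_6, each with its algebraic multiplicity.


λ = 2 (multiplicity 7)

image of 1: 2
image of x: 2x + 17/6
image of x^2: 2x^2 + (17/3)x - 35/36
image of x^3: 2x^3 + (17/2)x^2 - (35/12)x + 1349/216
image of x^4: 2x^4 + (34/3)x^3 - (35/6)x^2 + (1349/54)x - 2303/1296
image of x^5: 2x^5 + (85/6)x^4 - (175/18)x^3 + (6745/108)x^2 - (11515/1296)x + 79181/7776
image of x^6: 2x^6 + 17x^5 - (175/12)x^4 + (6745/54)x^3 - (11515/432)x^2 + (79181/1296)x - 63719/46656
the matrix is upper triangular; its diagonal is (2, 2, 2, 2, 2, 2, 2)
for a triangular matrix the eigenvalues are the diagonal entries, with algebraic multiplicity their repetition count


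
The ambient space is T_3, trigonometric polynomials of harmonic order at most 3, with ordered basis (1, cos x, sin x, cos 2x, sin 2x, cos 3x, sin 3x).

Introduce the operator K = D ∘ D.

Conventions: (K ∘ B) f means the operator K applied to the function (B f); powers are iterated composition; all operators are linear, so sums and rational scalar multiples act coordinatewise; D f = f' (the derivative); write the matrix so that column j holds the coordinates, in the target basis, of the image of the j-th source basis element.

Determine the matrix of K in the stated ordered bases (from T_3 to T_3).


image of 1: 0
image of cos x: -cos x
image of sin x: -sin x
image of cos 2x: -4cos 2x
image of sin 2x: -4sin 2x
image of cos 3x: -9cos 3x
image of sin 3x: -9sin 3x
each image's coordinates form column j of the matrix

the matrix is [[0, 0, 0, 0, 0, 0, 0]; [0, -1, 0, 0, 0, 0, 0]; [0, 0, -1, 0, 0, 0, 0]; [0, 0, 0, -4, 0, 0, 0]; [0, 0, 0, 0, -4, 0, 0]; [0, 0, 0, 0, 0, -9, 0]; [0, 0, 0, 0, 0, 0, -9]] (rows listed top to bottom)


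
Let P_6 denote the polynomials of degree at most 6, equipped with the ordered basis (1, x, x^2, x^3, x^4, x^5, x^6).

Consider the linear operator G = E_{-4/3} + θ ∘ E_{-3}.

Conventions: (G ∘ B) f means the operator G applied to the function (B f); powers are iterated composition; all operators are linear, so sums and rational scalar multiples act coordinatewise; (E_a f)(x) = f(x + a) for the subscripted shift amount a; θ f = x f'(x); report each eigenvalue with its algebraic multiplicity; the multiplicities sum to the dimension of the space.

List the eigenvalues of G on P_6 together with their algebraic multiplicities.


λ = 1 (multiplicity 1), λ = 2 (multiplicity 1), λ = 3 (multiplicity 1), λ = 4 (multiplicity 1), λ = 5 (multiplicity 1), λ = 6 (multiplicity 1), λ = 7 (multiplicity 1)

image of 1: 1
image of x: 2x - 4/3
image of x^2: 3x^2 - (26/3)x + 16/9
image of x^3: 4x^3 - 22x^2 + (97/3)x - 64/27
image of x^4: 5x^4 - (124/3)x^3 + (356/3)x^2 - (3172/27)x + 256/81
image of x^5: 6x^5 - (200/3)x^4 + (2590/9)x^3 - (15220/27)x^2 + (34085/81)x - 1024/243
image of x^6: 7x^6 - 98x^5 + (1700/3)x^4 - (45020/27)x^3 + (66890/27)x^2 - (120146/81)x + 4096/729
the matrix is upper triangular; its diagonal is (1, 2, 3, 4, 5, 6, 7)
for a triangular matrix the eigenvalues are the diagonal entries, with algebraic multiplicity their repetition count


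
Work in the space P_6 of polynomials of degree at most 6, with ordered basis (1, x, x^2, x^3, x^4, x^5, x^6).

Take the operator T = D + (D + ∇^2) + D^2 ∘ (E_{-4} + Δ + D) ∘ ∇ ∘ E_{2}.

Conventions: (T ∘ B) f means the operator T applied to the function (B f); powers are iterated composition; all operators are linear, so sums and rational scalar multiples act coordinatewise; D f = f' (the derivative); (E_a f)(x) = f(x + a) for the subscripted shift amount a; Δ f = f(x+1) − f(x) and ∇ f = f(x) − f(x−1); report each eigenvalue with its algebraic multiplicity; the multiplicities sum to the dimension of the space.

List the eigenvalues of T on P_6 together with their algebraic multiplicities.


λ = 0 (multiplicity 7)

image of 1: 0
image of x: 2
image of x^2: 4x + 2
image of x^3: 6x^2 + 6x
image of x^4: 8x^3 + 12x^2 + 2
image of x^5: 10x^4 + 20x^3 + 10x + 770
image of x^6: 12x^5 + 30x^4 + 30x^2 + 4620x + 452
the matrix is upper triangular; its diagonal is (0, 0, 0, 0, 0, 0, 0)
for a triangular matrix the eigenvalues are the diagonal entries, with algebraic multiplicity their repetition count


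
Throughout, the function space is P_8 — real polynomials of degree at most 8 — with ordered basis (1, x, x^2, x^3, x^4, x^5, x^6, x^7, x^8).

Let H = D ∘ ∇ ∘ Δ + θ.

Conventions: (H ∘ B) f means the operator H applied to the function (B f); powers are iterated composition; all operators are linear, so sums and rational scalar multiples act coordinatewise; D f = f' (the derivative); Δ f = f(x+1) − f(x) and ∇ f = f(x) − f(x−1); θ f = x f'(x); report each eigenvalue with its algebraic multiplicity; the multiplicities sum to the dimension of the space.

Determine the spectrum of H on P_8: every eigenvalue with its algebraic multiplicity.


λ = 0 (multiplicity 1), λ = 1 (multiplicity 1), λ = 2 (multiplicity 1), λ = 3 (multiplicity 1), λ = 4 (multiplicity 1), λ = 5 (multiplicity 1), λ = 6 (multiplicity 1), λ = 7 (multiplicity 1), λ = 8 (multiplicity 1)

image of 1: 0
image of x: x
image of x^2: 2x^2
image of x^3: 3x^3 + 6
image of x^4: 4x^4 + 24x
image of x^5: 5x^5 + 60x^2 + 10
image of x^6: 6x^6 + 120x^3 + 60x
image of x^7: 7x^7 + 210x^4 + 210x^2 + 14
image of x^8: 8x^8 + 336x^5 + 560x^3 + 112x
the matrix is upper triangular; its diagonal is (0, 1, 2, 3, 4, 5, 6, 7, 8)
for a triangular matrix the eigenvalues are the diagonal entries, with algebraic multiplicity their repetition count


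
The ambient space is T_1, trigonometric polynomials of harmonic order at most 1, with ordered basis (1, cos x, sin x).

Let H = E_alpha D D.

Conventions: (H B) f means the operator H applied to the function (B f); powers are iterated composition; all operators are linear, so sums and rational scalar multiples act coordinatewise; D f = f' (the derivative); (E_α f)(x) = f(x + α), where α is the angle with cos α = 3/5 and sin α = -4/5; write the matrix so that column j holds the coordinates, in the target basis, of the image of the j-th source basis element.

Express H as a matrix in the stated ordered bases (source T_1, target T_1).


image of 1: 0
image of cos x: -(3/5)cos x - (4/5)sin x
image of sin x: (4/5)cos x - (3/5)sin x
each image's coordinates form column j of the matrix

the matrix is [[0, 0, 0]; [0, -3/5, 4/5]; [0, -4/5, -3/5]] (rows listed top to bottom)


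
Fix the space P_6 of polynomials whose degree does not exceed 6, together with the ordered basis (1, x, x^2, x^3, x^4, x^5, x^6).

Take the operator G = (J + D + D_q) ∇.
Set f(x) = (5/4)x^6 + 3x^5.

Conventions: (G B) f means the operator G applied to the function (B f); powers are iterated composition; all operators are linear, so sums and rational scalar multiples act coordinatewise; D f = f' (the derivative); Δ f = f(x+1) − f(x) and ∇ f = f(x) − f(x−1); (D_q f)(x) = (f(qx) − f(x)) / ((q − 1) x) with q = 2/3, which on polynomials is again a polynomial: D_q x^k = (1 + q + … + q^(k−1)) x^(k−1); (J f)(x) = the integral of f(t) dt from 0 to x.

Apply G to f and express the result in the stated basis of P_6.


∇ f = (15/2)x^5 - (15/4)x^4 - 5x^3 + (45/4)x^2 - (15/2)x + 7/4
J ∇ f = (5/4)x^6 - (3/4)x^5 - (5/4)x^4 + (15/4)x^3 - (15/4)x^2 + (7/4)x
D ∇ f = (75/2)x^4 - 15x^3 - 15x^2 + (45/2)x - 15/2
D_q ∇ f = (1055/54)x^4 - (325/36)x^3 - (95/9)x^2 + (75/4)x - 15/2
(J + D + D_q) ∇ f = (5/4)x^6 - (3/4)x^5 + (6025/108)x^4 - (365/18)x^3 - (1055/36)x^2 + 43x - 15

the result is g(x) = (5/4)x^6 - (3/4)x^5 + (6025/108)x^4 - (365/18)x^3 - (1055/36)x^2 + 43x - 15


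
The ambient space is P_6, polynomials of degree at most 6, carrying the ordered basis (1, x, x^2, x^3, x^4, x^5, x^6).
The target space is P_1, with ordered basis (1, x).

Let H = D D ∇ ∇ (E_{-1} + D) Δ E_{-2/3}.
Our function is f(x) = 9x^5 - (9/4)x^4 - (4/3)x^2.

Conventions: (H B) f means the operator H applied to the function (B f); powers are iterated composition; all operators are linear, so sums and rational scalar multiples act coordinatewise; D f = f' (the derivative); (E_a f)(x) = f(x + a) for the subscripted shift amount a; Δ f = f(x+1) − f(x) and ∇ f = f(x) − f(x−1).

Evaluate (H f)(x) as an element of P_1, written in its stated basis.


g(x) = 1080

E_{-2/3} f = 9x^5 - (129/4)x^4 + 46x^3 - 34x^2 + (40/3)x - 20/9
Δ E_{-2/3} f = 45x^4 - 39x^3 + (69/2)x^2 - 14x + 25/12
E_{-1} (Δ E_{-2/3}) f = 45x^4 - 219x^3 + (843/2)x^2 - 380x + 1615/12
D (Δ E_{-2/3}) f = 180x^3 - 117x^2 + 69x - 14
(E_{-1} + D) (Δ E_{-2/3}) f = 45x^4 - 39x^3 + (609/2)x^2 - 311x + 1447/12
∇ (E_{-1} + D) (Δ E_{-2/3}) f = 180x^3 - 387x^2 + 906x - 1399/2
∇ ∇ (E_{-1} + D) (Δ E_{-2/3}) f = 540x^2 - 1314x + 1473
D ∇ ∇ (E_{-1} + D) (Δ E_{-2/3}) f = 1080x - 1314
D D ∇ ∇ (E_{-1} + D) (Δ E_{-2/3}) f = 1080


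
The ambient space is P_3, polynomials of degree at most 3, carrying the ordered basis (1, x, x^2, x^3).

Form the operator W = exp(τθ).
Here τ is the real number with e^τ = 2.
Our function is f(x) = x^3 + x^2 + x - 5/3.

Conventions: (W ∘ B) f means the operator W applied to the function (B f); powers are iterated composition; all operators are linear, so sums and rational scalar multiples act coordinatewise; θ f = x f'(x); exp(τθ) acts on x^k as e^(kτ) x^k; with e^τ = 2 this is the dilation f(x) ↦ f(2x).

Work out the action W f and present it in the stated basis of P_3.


g(x) = 8x^3 + 4x^2 + 2x - 5/3

exp(τθ) x^k = e^(kτ) x^k; with e^τ = 2 this sends x^k to 2^k x^k
x ↦ 2 x
x^2 ↦ 4 x^2
x^3 ↦ 8 x^3
applying this coordinatewise to f: exp(τθ) f = 8x^3 + 4x^2 + 2x - 5/3


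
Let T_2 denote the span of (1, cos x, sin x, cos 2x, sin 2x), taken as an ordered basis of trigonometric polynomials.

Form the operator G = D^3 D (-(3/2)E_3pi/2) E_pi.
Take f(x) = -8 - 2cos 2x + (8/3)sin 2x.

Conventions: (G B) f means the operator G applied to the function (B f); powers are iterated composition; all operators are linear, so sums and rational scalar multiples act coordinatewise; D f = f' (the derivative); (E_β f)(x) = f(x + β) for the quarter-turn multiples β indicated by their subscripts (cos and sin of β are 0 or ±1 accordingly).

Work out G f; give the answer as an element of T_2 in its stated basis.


E_pi f = -8 - 2cos 2x + (8/3)sin 2x
E_3pi/2 E_pi f = -8 + 2cos 2x - (8/3)sin 2x
(-(3/2)E_3pi/2) E_pi f = 12 - 3cos 2x + 4sin 2x
D (-(3/2)E_3pi/2) E_pi f = 8cos 2x + 6sin 2x
D (D (-(3/2)E_3pi/2) E_pi) f = 12cos 2x - 16sin 2x
D D (D (-(3/2)E_3pi/2) E_pi) f = -32cos 2x - 24sin 2x
D D D (D (-(3/2)E_3pi/2) E_pi) f = -48cos 2x + 64sin 2x

the image equals g(x) = -48cos 2x + 64sin 2x


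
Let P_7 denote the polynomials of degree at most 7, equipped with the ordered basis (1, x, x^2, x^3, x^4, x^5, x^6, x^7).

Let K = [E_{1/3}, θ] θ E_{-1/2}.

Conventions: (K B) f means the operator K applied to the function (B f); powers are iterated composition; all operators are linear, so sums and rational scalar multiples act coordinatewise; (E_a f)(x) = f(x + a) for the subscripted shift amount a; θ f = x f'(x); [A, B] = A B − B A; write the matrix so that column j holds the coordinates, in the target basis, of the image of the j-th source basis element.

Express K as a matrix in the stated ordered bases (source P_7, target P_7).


the matrix is [[0, 1/3, 1/9, -1/12, 5/162, -35/3888, 1/432, -77/139968]; [0, 0, 4/3, 0, -2/9, 10/81, -5/108, 7/486]; [0, 0, 0, 3, -2/3, -5/18, 5/18, -175/1296]; [0, 0, 0, 0, 16/3, -20/9, 0, 35/81]; [0, 0, 0, 0, 0, 25/3, -5, 35/36]; [0, 0, 0, 0, 0, 0, 12, -28/3]; [0, 0, 0, 0, 0, 0, 0, 49/3]; [0, 0, 0, 0, 0, 0, 0, 0]] (rows listed top to bottom)

image of 1: 0
image of x: 1/3
image of x^2: (4/3)x + 1/9
image of x^3: 3x^2 - 1/12
image of x^4: (16/3)x^3 - (2/3)x^2 - (2/9)x + 5/162
image of x^5: (25/3)x^4 - (20/9)x^3 - (5/18)x^2 + (10/81)x - 35/3888
image of x^6: 12x^5 - 5x^4 + (5/18)x^2 - (5/108)x + 1/432
image of x^7: (49/3)x^6 - (28/3)x^5 + (35/36)x^4 + (35/81)x^3 - (175/1296)x^2 + (7/486)x - 77/139968
each image's coordinates form column j of the matrix


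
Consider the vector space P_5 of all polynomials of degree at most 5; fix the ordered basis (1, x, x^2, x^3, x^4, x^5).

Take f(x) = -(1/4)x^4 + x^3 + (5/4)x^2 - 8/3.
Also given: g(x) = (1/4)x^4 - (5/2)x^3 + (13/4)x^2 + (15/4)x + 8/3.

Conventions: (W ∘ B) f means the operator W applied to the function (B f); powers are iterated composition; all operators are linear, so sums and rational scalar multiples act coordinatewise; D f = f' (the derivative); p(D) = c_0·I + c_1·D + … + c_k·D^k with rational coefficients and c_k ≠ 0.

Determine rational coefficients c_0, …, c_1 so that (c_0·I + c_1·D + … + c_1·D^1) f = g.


D^0 f = -(1/4)x^4 + x^3 + (5/4)x^2 - 8/3
D^1 f = -x^3 + 3x^2 + (5/2)x
matching coefficients of g against c_0 f + c_1 Df + … from the top degree down determines the c_i
solution: c_0 = -1, c_1 = 3/2

c_0 = -1, c_1 = 3/2


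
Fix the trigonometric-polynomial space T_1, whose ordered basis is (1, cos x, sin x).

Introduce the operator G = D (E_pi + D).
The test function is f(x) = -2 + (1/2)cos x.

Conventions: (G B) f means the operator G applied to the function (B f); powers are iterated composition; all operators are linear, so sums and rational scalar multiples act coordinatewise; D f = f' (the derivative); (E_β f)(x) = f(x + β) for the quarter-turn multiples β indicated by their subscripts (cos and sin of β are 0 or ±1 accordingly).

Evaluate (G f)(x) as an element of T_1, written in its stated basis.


E_pi f = -2 - (1/2)cos x
D f = -(1/2)sin x
(E_pi + D) f = -2 - (1/2)cos x - (1/2)sin x
D (E_pi + D) f = -(1/2)cos x + (1/2)sin x

g(x) = -(1/2)cos x + (1/2)sin x


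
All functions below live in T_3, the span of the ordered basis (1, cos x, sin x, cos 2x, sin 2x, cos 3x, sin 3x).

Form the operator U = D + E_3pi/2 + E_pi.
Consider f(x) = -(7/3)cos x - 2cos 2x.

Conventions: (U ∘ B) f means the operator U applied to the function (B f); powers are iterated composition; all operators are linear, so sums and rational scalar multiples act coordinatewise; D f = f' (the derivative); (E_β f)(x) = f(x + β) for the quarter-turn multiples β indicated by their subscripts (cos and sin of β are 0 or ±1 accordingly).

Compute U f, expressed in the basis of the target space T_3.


D f = (7/3)sin x + 4sin 2x
E_3pi/2 f = -(7/3)sin x + 2cos 2x
E_pi f = (7/3)cos x - 2cos 2x
(D + E_3pi/2 + E_pi) f = (7/3)cos x + 4sin 2x

the result is g(x) = (7/3)cos x + 4sin 2x


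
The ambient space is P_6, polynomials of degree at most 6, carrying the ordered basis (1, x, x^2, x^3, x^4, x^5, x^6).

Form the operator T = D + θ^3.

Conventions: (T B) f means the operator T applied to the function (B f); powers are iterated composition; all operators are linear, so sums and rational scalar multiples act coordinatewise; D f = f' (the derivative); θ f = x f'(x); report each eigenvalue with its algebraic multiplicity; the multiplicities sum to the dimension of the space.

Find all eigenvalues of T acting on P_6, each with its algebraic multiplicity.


λ = 0 (multiplicity 1), λ = 1 (multiplicity 1), λ = 8 (multiplicity 1), λ = 27 (multiplicity 1), λ = 64 (multiplicity 1), λ = 125 (multiplicity 1), λ = 216 (multiplicity 1)

image of 1: 0
image of x: x + 1
image of x^2: 8x^2 + 2x
image of x^3: 27x^3 + 3x^2
image of x^4: 64x^4 + 4x^3
image of x^5: 125x^5 + 5x^4
image of x^6: 216x^6 + 6x^5
the matrix is upper triangular; its diagonal is (0, 1, 8, 27, 64, 125, 216)
for a triangular matrix the eigenvalues are the diagonal entries, with algebraic multiplicity their repetition count


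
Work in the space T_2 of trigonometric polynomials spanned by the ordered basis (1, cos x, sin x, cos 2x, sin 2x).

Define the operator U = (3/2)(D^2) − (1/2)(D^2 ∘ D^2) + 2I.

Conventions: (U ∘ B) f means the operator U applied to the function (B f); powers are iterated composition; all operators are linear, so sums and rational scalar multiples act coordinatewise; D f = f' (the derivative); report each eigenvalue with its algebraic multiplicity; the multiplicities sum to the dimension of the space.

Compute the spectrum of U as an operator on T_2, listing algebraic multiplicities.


image of 1: 2
image of cos x: 0
image of sin x: 0
image of cos 2x: -12cos 2x
image of sin 2x: -12sin 2x
the matrix is diagonal; its diagonal is (2, 0, 0, -12, -12)
for a triangular matrix the eigenvalues are the diagonal entries, with algebraic multiplicity their repetition count

λ = -12 (multiplicity 2), λ = 0 (multiplicity 2), λ = 2 (multiplicity 1)


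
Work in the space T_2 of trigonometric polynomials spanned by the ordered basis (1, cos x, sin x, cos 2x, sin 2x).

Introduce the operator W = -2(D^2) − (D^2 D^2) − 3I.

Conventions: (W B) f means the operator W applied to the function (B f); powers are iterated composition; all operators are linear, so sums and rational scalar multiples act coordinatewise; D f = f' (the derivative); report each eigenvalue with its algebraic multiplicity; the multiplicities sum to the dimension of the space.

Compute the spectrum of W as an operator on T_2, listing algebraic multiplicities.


λ = -11 (multiplicity 2), λ = -3 (multiplicity 1), λ = -2 (multiplicity 2)

image of 1: -3
image of cos x: -2cos x
image of sin x: -2sin x
image of cos 2x: -11cos 2x
image of sin 2x: -11sin 2x
the matrix is diagonal; its diagonal is (-3, -2, -2, -11, -11)
for a triangular matrix the eigenvalues are the diagonal entries, with algebraic multiplicity their repetition count


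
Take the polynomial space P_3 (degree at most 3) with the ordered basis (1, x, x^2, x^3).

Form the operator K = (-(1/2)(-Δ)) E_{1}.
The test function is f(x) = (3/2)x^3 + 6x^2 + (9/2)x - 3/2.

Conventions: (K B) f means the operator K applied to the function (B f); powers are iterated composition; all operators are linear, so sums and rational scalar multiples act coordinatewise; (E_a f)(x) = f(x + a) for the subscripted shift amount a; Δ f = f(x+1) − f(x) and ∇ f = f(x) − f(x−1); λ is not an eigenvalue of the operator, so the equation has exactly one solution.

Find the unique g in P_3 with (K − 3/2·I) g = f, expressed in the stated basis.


the result is g(x) = -x^3 - 5x^2 - (28/3)x - 85/9

write g with unknown coordinates in the stated basis and equate coefficients in (K − 3/2·I) g = f
solving from the highest basis element down gives g = -x^3 - 5x^2 - (28/3)x - 85/9
check: K g = -(3/2)x^2 - (19/2)x - 47/3
so K g − 3/2·g = (3/2)x^3 + 6x^2 + (9/2)x - 3/2 = f ✓


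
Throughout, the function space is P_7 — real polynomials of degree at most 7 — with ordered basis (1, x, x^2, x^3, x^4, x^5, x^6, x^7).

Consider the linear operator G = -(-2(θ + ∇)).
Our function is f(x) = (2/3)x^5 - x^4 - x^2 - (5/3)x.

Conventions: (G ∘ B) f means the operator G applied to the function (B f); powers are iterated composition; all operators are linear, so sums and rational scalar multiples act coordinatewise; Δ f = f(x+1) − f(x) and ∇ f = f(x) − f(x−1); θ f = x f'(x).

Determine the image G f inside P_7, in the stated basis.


θ f = (10/3)x^5 - 4x^4 - 2x^2 - (5/3)x
∇ f = (10/3)x^4 - (32/3)x^3 + (38/3)x^2 - (28/3)x + 1
(θ + ∇) f = (10/3)x^5 - (2/3)x^4 - (32/3)x^3 + (32/3)x^2 - 11x + 1
(-2(θ + ∇)) f = -(20/3)x^5 + (4/3)x^4 + (64/3)x^3 - (64/3)x^2 + 22x - 2
(-(-2(θ + ∇))) f = (20/3)x^5 - (4/3)x^4 - (64/3)x^3 + (64/3)x^2 - 22x + 2

the result is g(x) = (20/3)x^5 - (4/3)x^4 - (64/3)x^3 + (64/3)x^2 - 22x + 2


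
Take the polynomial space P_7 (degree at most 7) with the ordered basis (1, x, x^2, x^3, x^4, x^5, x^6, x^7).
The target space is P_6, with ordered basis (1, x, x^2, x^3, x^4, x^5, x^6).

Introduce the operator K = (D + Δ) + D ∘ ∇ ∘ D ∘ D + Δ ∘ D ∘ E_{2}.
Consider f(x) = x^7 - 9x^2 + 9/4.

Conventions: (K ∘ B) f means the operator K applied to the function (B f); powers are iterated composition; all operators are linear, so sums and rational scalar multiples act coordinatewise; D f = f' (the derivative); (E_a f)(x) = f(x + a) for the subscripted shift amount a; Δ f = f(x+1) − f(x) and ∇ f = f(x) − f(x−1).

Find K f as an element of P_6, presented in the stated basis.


the result is g(x) = 14x^6 + 63x^5 + 560x^4 + 3535x^3 + 5586x^2 + 9673x + 4419

D f = 7x^6 - 18x
Δ f = 7x^6 + 21x^5 + 35x^4 + 35x^3 + 21x^2 - 11x - 8
(D + Δ) f = 14x^6 + 21x^5 + 35x^4 + 35x^3 + 21x^2 - 29x - 8
D f = 7x^6 - 18x
D D f = 42x^5 - 18
∇ D D f = 210x^4 - 420x^3 + 420x^2 - 210x + 42
D (∇ ∘ D ∘ D) f = 840x^3 - 1260x^2 + 840x - 210
E_{2} f = x^7 + 14x^6 + 84x^5 + 280x^4 + 560x^3 + 663x^2 + 412x + 377/4
D E_{2} f = 7x^6 + 84x^5 + 420x^4 + 1120x^3 + 1680x^2 + 1326x + 412
Δ D E_{2} f = 42x^5 + 525x^4 + 2660x^3 + 6825x^2 + 8862x + 4637
((D + Δ) + D ∘ ∇ ∘ D ∘ D + Δ ∘ D ∘ E_{2}) f = 14x^6 + 63x^5 + 560x^4 + 3535x^3 + 5586x^2 + 9673x + 4419


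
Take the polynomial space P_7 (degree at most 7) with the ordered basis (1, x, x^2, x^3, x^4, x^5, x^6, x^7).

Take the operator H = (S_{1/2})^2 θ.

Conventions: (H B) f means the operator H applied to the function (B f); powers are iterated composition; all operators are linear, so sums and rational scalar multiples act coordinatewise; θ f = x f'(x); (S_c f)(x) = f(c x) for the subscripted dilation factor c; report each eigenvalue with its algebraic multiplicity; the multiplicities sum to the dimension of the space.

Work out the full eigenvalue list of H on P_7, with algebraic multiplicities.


λ = 0 (multiplicity 1), λ = 7/16384 (multiplicity 1), λ = 3/2048 (multiplicity 1), λ = 5/1024 (multiplicity 1), λ = 1/64 (multiplicity 1), λ = 3/64 (multiplicity 1), λ = 1/8 (multiplicity 1), λ = 1/4 (multiplicity 1)

image of 1: 0
image of x: (1/4)x
image of x^2: (1/8)x^2
image of x^3: (3/64)x^3
image of x^4: (1/64)x^4
image of x^5: (5/1024)x^5
image of x^6: (3/2048)x^6
image of x^7: (7/16384)x^7
the matrix is upper triangular; its diagonal is (0, 1/4, 1/8, 3/64, 1/64, 5/1024, 3/2048, 7/16384)
for a triangular matrix the eigenvalues are the diagonal entries, with algebraic multiplicity their repetition count


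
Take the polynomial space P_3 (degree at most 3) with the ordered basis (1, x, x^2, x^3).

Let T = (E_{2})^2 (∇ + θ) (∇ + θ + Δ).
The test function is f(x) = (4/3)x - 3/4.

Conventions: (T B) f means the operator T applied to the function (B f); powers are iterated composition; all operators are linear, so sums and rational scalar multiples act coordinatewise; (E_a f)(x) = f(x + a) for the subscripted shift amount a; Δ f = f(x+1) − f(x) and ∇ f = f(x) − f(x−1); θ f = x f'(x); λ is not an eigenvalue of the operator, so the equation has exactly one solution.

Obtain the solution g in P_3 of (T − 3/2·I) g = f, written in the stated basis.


the image equals g(x) = -(8/3)x - 151/18

write g with unknown coordinates in the stated basis and equate coefficients in (T − 3/2·I) g = f
solving from the highest basis element down gives g = -(8/3)x - 151/18
check: T g = -(8/3)x - 40/3
so T g − 3/2·g = (4/3)x - 3/4 = f ✓


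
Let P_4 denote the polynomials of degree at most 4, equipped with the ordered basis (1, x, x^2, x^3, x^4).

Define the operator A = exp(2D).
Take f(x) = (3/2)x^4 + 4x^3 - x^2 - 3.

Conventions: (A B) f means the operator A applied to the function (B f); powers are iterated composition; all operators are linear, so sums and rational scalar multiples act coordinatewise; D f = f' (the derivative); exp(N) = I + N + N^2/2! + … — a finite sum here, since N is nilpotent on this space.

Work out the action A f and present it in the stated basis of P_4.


order-1 term: 12x^3 + 24x^2 - 4x
order-2 term: 36x^2 + 48x - 4
order-3 term: 48x + 32
order-4 term: 24
the series for exp(2D) f terminates at order 4
exp(2D) f = (3/2)x^4 + 16x^3 + 59x^2 + 92x + 49

the result is g(x) = (3/2)x^4 + 16x^3 + 59x^2 + 92x + 49


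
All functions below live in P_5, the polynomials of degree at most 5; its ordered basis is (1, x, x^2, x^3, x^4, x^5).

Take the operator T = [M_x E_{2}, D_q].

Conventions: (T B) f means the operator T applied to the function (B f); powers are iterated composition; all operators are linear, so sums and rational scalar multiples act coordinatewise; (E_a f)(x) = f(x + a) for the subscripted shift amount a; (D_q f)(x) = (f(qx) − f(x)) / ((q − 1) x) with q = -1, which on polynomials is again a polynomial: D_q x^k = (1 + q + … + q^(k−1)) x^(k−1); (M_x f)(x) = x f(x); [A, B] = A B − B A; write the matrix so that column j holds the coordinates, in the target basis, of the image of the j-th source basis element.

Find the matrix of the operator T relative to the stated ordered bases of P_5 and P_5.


image of 1: -1
image of x: x - 2
image of x^2: -x^2 - 4
image of x^3: x^3 - 2x^2 + 4x - 8
image of x^4: -x^4 - 24x^2 - 16
image of x^5: x^5 - 2x^4 + 24x^3 - 48x^2 + 16x - 32
each image's coordinates form column j of the matrix

the matrix is [[-1, -2, -4, -8, -16, -32]; [0, 1, 0, 4, 0, 16]; [0, 0, -1, -2, -24, -48]; [0, 0, 0, 1, 0, 24]; [0, 0, 0, 0, -1, -2]; [0, 0, 0, 0, 0, 1]] (rows listed top to bottom)


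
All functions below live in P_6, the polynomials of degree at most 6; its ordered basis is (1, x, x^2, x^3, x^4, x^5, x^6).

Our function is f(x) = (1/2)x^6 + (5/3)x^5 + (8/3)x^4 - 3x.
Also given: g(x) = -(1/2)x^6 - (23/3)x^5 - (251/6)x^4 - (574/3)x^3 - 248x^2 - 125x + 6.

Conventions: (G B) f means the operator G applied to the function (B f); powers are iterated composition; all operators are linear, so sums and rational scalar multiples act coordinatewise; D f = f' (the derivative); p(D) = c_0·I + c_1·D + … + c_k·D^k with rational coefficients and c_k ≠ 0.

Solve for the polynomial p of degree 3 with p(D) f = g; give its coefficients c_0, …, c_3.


D^0 f = (1/2)x^6 + (5/3)x^5 + (8/3)x^4 - 3x
D^1 f = 3x^5 + (25/3)x^4 + (32/3)x^3 - 3
D^2 f = 15x^4 + (100/3)x^3 + 32x^2
D^3 f = 60x^3 + 100x^2 + 64x
matching coefficients of g against c_0 f + c_1 Df + … from the top degree down determines the c_i
solution: c_0 = -1, c_1 = -2, c_2 = -3/2, c_3 = -2

c_0 = -1, c_1 = -2, c_2 = -3/2, c_3 = -2


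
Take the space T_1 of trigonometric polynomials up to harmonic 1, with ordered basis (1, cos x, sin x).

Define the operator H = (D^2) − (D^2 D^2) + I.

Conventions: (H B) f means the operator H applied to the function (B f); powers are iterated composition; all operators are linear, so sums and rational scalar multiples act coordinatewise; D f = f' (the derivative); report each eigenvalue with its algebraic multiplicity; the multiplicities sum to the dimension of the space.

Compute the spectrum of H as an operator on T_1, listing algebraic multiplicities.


λ = -1 (multiplicity 2), λ = 1 (multiplicity 1)

image of 1: 1
image of cos x: -cos x
image of sin x: -sin x
the matrix is diagonal; its diagonal is (1, -1, -1)
for a triangular matrix the eigenvalues are the diagonal entries, with algebraic multiplicity their repetition count


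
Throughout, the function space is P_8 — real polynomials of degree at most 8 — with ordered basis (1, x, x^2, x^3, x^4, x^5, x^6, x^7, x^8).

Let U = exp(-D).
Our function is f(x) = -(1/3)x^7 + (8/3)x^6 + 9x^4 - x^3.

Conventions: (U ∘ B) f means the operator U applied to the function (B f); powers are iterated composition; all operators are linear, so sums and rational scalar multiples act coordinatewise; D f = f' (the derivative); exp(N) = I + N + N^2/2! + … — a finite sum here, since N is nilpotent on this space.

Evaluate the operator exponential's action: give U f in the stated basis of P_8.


order-1 term: (7/3)x^6 - 16x^5 - 36x^3 + 3x^2
order-2 term: -7x^5 + 40x^4 + 54x^2 - 3x
order-3 term: (35/3)x^4 - (160/3)x^3 - 36x + 1
order-4 term: -(35/3)x^3 + 40x^2 + 9
order-5 term: 7x^2 - 16x
order-6 term: -(7/3)x + 8/3
order-7 term: 1/3
the series for exp(-D) f terminates at order 7
exp(-D) f = -(1/3)x^7 + 5x^6 - 23x^5 + (182/3)x^4 - 102x^3 + 104x^2 - (172/3)x + 13

g(x) = -(1/3)x^7 + 5x^6 - 23x^5 + (182/3)x^4 - 102x^3 + 104x^2 - (172/3)x + 13


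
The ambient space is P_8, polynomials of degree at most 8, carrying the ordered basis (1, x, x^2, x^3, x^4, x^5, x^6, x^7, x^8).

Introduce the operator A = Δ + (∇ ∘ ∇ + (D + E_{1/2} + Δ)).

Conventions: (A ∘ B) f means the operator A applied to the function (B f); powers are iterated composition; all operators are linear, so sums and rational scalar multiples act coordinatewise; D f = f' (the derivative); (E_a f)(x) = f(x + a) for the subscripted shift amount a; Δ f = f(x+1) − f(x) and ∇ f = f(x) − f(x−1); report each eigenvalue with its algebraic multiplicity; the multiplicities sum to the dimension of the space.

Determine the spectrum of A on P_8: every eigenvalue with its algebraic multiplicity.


λ = 1 (multiplicity 9)

image of 1: 1
image of x: x + 7/2
image of x^2: x^2 + 7x + 17/4
image of x^3: x^3 + (21/2)x^2 + (51/4)x - 31/8
image of x^4: x^4 + 14x^3 + (51/2)x^2 - (31/2)x + 257/16
image of x^5: x^5 + (35/2)x^4 + (85/2)x^3 - (155/4)x^2 + (1285/16)x - 895/32
image of x^6: x^6 + 21x^5 + (255/4)x^4 - (155/2)x^3 + (3855/16)x^2 - (2685/16)x + 4097/64
image of x^7: x^7 + (49/2)x^6 + (357/4)x^5 - (1085/8)x^4 + (8995/16)x^3 - (18795/32)x^2 + (28679/64)x - 15871/128
image of x^8: x^8 + 28x^7 + 119x^6 - 217x^5 + (8995/8)x^4 - (6265/4)x^3 + (28679/16)x^2 - (15871/16)x + 65537/256
the matrix is upper triangular; its diagonal is (1, 1, 1, 1, 1, 1, 1, 1, 1)
for a triangular matrix the eigenvalues are the diagonal entries, with algebraic multiplicity their repetition count


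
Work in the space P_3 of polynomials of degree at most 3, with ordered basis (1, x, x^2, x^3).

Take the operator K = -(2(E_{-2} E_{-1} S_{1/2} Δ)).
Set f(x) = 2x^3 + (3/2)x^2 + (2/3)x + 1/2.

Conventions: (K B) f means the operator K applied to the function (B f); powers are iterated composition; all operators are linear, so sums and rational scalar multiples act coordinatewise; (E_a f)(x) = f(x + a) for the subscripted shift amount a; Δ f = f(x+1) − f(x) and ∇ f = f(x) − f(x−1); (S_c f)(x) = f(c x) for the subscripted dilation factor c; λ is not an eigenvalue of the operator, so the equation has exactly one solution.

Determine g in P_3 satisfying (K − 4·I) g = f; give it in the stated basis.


write g with unknown coordinates in the stated basis and equate coefficients in (K − 4·I) g = f
solving from the highest basis element down gives g = -(1/2)x^3 - (3/16)x^2 - (79/96)x + 175/192
check: K g = (3/4)x^2 - (21/8)x + 199/48
so K g − 4·g = 2x^3 + (3/2)x^2 + (2/3)x + 1/2 = f ✓

the image equals g(x) = -(1/2)x^3 - (3/16)x^2 - (79/96)x + 175/192
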